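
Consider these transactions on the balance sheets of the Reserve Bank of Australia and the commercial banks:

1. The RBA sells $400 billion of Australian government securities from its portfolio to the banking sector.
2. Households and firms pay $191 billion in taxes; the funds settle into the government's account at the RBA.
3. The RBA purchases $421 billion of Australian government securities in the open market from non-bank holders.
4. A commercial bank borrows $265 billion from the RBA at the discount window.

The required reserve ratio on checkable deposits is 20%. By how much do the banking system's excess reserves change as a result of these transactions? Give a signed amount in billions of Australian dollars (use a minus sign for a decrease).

OMO sale (to banks) $400 billion: reserves −$400B, deposits 0.
Government account inflow $191 billion: reserves −$191B, deposits −$191B.
Asset purchase (from non-banks) $421 billion: reserves +$421B, deposits +$421B.
Discount-window loan $265 billion: reserves +$265B, deposits 0.
Totals: Δreserves = +$95B, Δdeposits = +$230B.
Δrequired reserves = 20% × +$230B = +$46B.
Δexcess reserves = Δreserves − Δrequired = +$95B − (+$46B) = +$49 billion.

+$49 billion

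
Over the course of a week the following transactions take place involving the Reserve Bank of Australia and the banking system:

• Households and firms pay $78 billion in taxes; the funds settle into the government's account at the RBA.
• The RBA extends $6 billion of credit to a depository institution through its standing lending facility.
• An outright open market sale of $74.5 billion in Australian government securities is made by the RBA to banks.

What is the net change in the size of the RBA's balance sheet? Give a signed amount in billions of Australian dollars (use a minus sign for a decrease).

RBA balance sheet:
  Assets:      Securities −$74.5B, Loans to banks +$6B
  Liabilities: Bank reserves −$146.5B, Government deposits +$78B
Commercial banking system:
  Assets:      Reserves at CB −$146.5B, Securities +$74.5B
  Liabilities: Checkable deposits −$78B, Borrowings from CB +$6B
Change in total RBA assets = -$68.5 billion.

-$68.5 billion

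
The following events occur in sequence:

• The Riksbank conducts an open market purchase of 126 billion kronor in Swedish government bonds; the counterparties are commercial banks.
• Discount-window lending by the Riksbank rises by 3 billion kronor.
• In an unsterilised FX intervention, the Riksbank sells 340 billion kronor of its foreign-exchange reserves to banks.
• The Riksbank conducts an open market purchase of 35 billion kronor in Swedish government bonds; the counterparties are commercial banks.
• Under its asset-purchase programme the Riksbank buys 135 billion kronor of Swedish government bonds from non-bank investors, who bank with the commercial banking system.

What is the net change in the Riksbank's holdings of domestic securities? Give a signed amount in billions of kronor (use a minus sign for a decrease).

Riksbank balance sheet:
  Assets:      Securities +296B, Loans to banks +3B, Foreign assets −340B
  Liabilities: Bank reserves −41B
Commercial banking system:
  Assets:      Reserves at CB −41B, Securities −161B, Foreign assets +340B
  Liabilities: Checkable deposits +135B, Borrowings from CB +3B
So the change in the Riksbank's holdings of domestic securities is +296 billion.

+296 billion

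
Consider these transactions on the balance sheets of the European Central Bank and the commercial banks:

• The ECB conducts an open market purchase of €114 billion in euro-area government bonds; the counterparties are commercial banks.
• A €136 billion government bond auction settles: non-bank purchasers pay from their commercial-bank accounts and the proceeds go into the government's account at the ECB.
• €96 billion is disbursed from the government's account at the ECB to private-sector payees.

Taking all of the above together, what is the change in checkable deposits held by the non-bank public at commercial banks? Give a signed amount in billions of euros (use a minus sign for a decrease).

-€40 billion

ECB balance sheet:
  Assets:      Securities +€114B
  Liabilities: Bank reserves +€74B, Government deposits +€40B
Commercial banking system:
  Assets:      Reserves at CB +€74B, Securities −€114B
  Liabilities: Checkable deposits −€40B
So the change in checkable deposits held by the non-bank public at commercial banks is -€40 billion.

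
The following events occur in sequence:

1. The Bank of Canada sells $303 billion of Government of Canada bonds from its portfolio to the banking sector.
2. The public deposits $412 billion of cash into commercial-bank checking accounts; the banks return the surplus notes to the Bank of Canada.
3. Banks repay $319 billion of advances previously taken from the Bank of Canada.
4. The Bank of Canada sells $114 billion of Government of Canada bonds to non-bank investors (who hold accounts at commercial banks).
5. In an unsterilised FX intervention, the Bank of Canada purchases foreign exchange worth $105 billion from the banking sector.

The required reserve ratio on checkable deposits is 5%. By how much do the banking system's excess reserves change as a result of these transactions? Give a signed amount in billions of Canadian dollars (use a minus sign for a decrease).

OMO sale (to banks) $303 billion: reserves −$303B, deposits 0.
Currency deposit $412 billion: reserves +$412B, deposits +$412B.
Discount-window repayment $319 billion: reserves −$319B, deposits 0.
Asset sale (to non-banks) $114 billion: reserves −$114B, deposits −$114B.
FX purchase $105 billion: reserves +$105B, deposits 0.
Totals: Δreserves = −$219B, Δdeposits = +$298B.
Δrequired reserves = 5% × +$298B = +$14.9B.
Δexcess reserves = Δreserves − Δrequired = −$219B − (+$14.9B) = -$233.9 billion.

-$233.9 billion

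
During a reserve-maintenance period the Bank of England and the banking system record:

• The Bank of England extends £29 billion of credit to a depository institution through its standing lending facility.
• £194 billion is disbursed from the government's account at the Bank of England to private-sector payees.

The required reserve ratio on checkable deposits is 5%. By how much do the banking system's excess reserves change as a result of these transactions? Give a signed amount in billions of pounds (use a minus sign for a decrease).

+£213.3 billion

Discount-window loan £29 billion: reserves +£29B, deposits 0.
Government spending £194 billion: reserves +£194B, deposits +£194B.
Totals: Δreserves = +£223B, Δdeposits = +£194B.
Δrequired reserves = 5% × +£194B = +£9.7B.
Δexcess reserves = Δreserves − Δrequired = +£223B − (+£9.7B) = +£213.3 billion.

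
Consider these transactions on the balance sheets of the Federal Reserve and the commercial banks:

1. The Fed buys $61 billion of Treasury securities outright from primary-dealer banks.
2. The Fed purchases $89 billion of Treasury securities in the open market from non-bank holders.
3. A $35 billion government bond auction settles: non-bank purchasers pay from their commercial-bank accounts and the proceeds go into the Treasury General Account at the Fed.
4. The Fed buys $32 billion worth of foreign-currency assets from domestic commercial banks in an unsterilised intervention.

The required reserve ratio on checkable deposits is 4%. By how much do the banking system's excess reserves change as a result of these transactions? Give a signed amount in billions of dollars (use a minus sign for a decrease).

OMO purchase (from banks) $61 billion: reserves +$61B, deposits 0.
Asset purchase (from non-banks) $89 billion: reserves +$89B, deposits +$89B.
Government account inflow $35 billion: reserves −$35B, deposits −$35B.
FX purchase $32 billion: reserves +$32B, deposits 0.
Totals: Δreserves = +$147B, Δdeposits = +$54B.
Δrequired reserves = 4% × +$54B = +$2.16B.
Δexcess reserves = Δreserves − Δrequired = +$147B − (+$2.16B) = +$144.84 billion.

+$144.84 billion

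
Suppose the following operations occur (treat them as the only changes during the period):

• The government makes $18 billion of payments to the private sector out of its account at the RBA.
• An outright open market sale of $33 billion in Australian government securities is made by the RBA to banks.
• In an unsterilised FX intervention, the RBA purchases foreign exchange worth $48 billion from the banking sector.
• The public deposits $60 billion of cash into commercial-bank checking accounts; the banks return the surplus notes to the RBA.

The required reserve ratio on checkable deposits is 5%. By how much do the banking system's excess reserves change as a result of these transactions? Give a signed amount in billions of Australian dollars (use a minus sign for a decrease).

+$89.1 billion

Government spending $18 billion: reserves +$18B, deposits +$18B.
OMO sale (to banks) $33 billion: reserves −$33B, deposits 0.
FX purchase $48 billion: reserves +$48B, deposits 0.
Currency deposit $60 billion: reserves +$60B, deposits +$60B.
Totals: Δreserves = +$93B, Δdeposits = +$78B.
Δrequired reserves = 5% × +$78B = +$3.9B.
Δexcess reserves = Δreserves − Δrequired = +$93B − (+$3.9B) = +$89.1 billion.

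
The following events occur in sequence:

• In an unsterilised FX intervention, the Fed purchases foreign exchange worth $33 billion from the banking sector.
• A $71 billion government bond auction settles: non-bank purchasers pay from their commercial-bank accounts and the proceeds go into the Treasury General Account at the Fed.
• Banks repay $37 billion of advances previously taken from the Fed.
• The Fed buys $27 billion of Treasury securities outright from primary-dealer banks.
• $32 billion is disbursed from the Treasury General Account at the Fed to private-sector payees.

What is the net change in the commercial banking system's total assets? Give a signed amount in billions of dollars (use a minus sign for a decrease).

Fed balance sheet:
  Assets:      Securities +$27B, Loans to banks −$37B, Foreign assets +$33B
  Liabilities: Bank reserves −$16B, Government deposits +$39B
Commercial banking system:
  Assets:      Reserves at CB −$16B, Securities −$27B, Foreign assets −$33B
  Liabilities: Checkable deposits −$39B, Borrowings from CB −$37B
Change in total bank assets = -$76 billion.

-$76 billion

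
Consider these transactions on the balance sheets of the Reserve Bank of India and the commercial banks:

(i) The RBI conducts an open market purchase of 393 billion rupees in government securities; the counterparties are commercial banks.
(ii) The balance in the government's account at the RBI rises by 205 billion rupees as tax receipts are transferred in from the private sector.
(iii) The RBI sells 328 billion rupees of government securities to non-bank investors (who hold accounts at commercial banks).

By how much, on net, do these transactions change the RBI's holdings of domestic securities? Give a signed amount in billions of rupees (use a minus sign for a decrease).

+65 billion

OMO purchase (from banks) 393 billion rupees: securities added to the RBI's portfolio → +393B.
Government account inflow 205 billion rupees: the RBI's securities portfolio is untouched → 0.
Asset sale (to non-banks) 328 billion rupees: securities removed from the RBI's portfolio → −328B.
Net: 393 + 0 − 328 = +65 billion.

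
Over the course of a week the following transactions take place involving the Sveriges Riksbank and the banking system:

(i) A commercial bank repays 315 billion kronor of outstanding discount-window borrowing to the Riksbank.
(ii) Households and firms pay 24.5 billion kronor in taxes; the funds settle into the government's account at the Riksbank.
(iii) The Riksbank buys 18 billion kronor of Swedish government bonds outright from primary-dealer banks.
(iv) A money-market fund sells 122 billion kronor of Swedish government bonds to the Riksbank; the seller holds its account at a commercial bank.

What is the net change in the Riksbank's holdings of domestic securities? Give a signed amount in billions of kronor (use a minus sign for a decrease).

+140 billion

Riksbank balance sheet:
  Assets:      Securities +140B, Loans to banks −315B
  Liabilities: Bank reserves −199.5B, Government deposits +24.5B
Commercial banking system:
  Assets:      Reserves at CB −199.5B, Securities −18B
  Liabilities: Checkable deposits +97.5B, Borrowings from CB −315B
So the change in the Riksbank's holdings of domestic securities is +140 billion.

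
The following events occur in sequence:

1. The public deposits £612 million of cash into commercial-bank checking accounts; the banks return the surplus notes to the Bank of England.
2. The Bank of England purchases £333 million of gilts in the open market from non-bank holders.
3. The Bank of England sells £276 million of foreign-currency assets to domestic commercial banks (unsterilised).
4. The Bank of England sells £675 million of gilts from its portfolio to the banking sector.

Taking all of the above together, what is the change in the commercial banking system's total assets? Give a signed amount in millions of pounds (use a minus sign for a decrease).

Currency deposit £612 million: bank balance sheets expand → +£612M.
Asset purchase (from non-banks) £333 million: bank balance sheets expand → +£333M.
FX sale £276 million: just an asset swap on bank balance sheets → 0.
OMO sale (to banks) £675 million: just an asset swap on bank balance sheets → 0.
Net: 612 + 333 + 0 + 0 = +£945 million.

+£945 million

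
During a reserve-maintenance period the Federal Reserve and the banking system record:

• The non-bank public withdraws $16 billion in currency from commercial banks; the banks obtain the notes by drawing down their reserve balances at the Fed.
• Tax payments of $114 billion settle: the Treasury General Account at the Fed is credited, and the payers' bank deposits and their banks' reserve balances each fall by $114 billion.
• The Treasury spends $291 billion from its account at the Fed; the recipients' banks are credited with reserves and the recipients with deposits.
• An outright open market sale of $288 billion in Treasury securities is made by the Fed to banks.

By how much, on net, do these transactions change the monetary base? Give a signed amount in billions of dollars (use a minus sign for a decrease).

Fed balance sheet:
  Assets:      Securities −$288B
  Liabilities: Bank reserves −$127B, Currency in circulation +$16B, Government deposits −$177B
Monetary base = currency + reserves: +$16B + (−$127B) = -$111 billion.

-$111 billion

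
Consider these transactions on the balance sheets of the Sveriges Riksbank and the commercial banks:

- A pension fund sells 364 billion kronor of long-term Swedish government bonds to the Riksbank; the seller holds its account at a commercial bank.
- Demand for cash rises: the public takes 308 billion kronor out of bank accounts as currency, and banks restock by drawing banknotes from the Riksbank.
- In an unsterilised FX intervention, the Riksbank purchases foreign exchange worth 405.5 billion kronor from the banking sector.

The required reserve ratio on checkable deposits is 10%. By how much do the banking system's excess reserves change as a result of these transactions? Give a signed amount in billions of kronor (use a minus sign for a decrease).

+455.9 billion

Asset purchase (from non-banks) 364 billion kronor: reserves +364B, deposits +364B.
Currency withdrawal 308 billion kronor: reserves −308B, deposits −308B.
FX purchase 405.5 billion kronor: reserves +405.5B, deposits 0.
Totals: Δreserves = +461.5B, Δdeposits = +56B.
Δrequired reserves = 10% × +56B = +5.6B.
Δexcess reserves = Δreserves − Δrequired = +461.5B − (+5.6B) = +455.9 billion.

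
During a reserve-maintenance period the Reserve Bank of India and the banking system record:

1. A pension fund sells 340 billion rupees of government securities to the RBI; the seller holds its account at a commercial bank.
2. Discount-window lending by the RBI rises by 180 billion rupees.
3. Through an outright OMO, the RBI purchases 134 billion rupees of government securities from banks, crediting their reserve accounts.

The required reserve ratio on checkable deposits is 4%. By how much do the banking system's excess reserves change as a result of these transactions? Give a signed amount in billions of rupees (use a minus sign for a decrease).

Asset purchase (from non-banks) 340 billion rupees: reserves +340B, deposits +340B.
Discount-window loan 180 billion rupees: reserves +180B, deposits 0.
OMO purchase (from banks) 134 billion rupees: reserves +134B, deposits 0.
Totals: Δreserves = +654B, Δdeposits = +340B.
Δrequired reserves = 4% × +340B = +13.6B.
Δexcess reserves = Δreserves − Δrequired = +654B − (+13.6B) = +640.4 billion.

+640.4 billion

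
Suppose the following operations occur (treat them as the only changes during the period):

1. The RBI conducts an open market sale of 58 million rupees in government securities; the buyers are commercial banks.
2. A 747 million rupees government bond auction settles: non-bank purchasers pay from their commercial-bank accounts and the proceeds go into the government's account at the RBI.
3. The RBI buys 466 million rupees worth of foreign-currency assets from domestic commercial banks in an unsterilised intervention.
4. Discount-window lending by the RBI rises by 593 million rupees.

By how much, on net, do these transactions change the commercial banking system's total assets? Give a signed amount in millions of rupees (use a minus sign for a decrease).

OMO sale (to banks) 58 million rupees: just an asset swap on bank balance sheets → 0.
Government account inflow 747 million rupees: bank balance sheets shrink → −747M.
FX purchase 466 million rupees: just an asset swap on bank balance sheets → 0.
Discount-window loan 593 million rupees: bank balance sheets expand → +593M.
Net: 0 − 747 + 0 + 593 = -154 million.

-154 million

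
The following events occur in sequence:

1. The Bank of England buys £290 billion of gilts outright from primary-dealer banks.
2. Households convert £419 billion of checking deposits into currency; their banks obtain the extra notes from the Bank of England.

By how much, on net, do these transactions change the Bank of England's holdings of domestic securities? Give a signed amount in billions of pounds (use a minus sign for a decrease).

OMO purchase (from banks) £290 billion: securities added to the Bank of England's portfolio → +£290B.
Currency withdrawal £419 billion: the Bank of England's securities portfolio is untouched → 0.
Net: 290 + 0 = +£290 billion.

+£290 billion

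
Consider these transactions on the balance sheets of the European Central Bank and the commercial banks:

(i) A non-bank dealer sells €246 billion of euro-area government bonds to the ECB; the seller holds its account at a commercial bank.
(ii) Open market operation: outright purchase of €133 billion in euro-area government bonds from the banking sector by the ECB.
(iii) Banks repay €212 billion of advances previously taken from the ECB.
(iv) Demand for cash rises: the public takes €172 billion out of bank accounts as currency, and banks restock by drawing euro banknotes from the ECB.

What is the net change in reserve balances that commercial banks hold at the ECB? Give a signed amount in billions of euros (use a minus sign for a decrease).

-€5 billion

ECB balance sheet:
  Assets:      Securities +€379B, Loans to banks −€212B
  Liabilities: Bank reserves −€5B, Currency in circulation +€172B
Commercial banking system:
  Assets:      Reserves at CB −€5B, Securities −€133B
  Liabilities: Checkable deposits +€74B, Borrowings from CB −€212B
So the change in reserve balances that commercial banks hold at the ECB is -€5 billion.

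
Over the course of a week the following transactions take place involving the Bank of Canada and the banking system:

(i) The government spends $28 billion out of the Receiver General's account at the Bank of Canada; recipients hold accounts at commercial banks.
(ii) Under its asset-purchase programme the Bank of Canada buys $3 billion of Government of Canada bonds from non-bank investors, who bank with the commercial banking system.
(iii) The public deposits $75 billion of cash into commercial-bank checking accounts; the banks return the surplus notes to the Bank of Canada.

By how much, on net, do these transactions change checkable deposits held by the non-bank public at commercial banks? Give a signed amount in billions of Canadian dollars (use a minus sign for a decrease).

+$106 billion

Bank of Canada balance sheet:
  Assets:      Securities +$3B
  Liabilities: Bank reserves +$106B, Currency in circulation −$75B, Government deposits −$28B
Commercial banking system:
  Assets:      Reserves at CB +$106B
  Liabilities: Checkable deposits +$106B
So the change in checkable deposits held by the non-bank public at commercial banks is +$106 billion.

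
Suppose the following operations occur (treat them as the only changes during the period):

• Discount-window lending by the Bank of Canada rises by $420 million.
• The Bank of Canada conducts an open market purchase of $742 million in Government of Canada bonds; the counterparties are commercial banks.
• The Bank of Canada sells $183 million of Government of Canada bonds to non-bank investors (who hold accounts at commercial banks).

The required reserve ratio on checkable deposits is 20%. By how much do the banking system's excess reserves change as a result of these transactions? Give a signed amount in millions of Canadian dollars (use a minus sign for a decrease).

Discount-window loan $420 million: reserves +$420M, deposits 0.
OMO purchase (from banks) $742 million: reserves +$742M, deposits 0.
Asset sale (to non-banks) $183 million: reserves −$183M, deposits −$183M.
Totals: Δreserves = +$979M, Δdeposits = −$183M.
Δrequired reserves = 20% × −$183M = −$36.6M.
Δexcess reserves = Δreserves − Δrequired = +$979M − (−$36.6M) = +$1015.6 million.

+$1015.6 million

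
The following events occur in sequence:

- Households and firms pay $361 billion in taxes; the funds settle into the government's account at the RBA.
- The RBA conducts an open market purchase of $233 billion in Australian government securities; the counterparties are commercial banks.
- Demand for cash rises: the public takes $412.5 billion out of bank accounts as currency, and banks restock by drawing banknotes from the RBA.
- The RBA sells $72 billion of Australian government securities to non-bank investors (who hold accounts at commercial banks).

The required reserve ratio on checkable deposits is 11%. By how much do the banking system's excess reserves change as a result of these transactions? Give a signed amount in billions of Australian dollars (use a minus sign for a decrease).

-$519.495 billion

Government account inflow $361 billion: reserves −$361B, deposits −$361B.
OMO purchase (from banks) $233 billion: reserves +$233B, deposits 0.
Currency withdrawal $412.5 billion: reserves −$412.5B, deposits −$412.5B.
Asset sale (to non-banks) $72 billion: reserves −$72B, deposits −$72B.
Totals: Δreserves = −$612.5B, Δdeposits = −$845.5B.
Δrequired reserves = 11% × −$845.5B = −$93.005B.
Δexcess reserves = Δreserves − Δrequired = −$612.5B − (−$93.005B) = -$519.495 billion.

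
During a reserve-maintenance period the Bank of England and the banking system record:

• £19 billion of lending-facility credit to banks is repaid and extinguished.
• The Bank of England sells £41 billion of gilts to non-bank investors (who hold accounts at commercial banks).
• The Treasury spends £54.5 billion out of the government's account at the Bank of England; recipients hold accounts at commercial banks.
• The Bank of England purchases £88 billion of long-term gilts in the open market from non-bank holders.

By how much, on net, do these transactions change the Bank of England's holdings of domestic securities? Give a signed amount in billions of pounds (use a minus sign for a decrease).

Bank of England balance sheet:
  Assets:      Securities +£47B, Loans to banks −£19B
  Liabilities: Bank reserves +£82.5B, Government deposits −£54.5B
Commercial banking system:
  Assets:      Reserves at CB +£82.5B
  Liabilities: Checkable deposits +£101.5B, Borrowings from CB −£19B
So the change in the Bank of England's holdings of domestic securities is +£47 billion.

+£47 billion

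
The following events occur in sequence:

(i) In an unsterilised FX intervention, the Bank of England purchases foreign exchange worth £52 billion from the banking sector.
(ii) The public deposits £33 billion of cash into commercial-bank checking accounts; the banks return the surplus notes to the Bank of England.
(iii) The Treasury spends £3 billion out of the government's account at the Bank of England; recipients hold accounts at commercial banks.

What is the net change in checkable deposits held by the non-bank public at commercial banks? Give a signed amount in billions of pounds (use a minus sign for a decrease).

Bank of England balance sheet:
  Assets:      Foreign assets +£52B
  Liabilities: Bank reserves +£88B, Currency in circulation −£33B, Government deposits −£3B
Commercial banking system:
  Assets:      Reserves at CB +£88B, Foreign assets −£52B
  Liabilities: Checkable deposits +£36B
So the change in checkable deposits held by the non-bank public at commercial banks is +£36 billion.

+£36 billion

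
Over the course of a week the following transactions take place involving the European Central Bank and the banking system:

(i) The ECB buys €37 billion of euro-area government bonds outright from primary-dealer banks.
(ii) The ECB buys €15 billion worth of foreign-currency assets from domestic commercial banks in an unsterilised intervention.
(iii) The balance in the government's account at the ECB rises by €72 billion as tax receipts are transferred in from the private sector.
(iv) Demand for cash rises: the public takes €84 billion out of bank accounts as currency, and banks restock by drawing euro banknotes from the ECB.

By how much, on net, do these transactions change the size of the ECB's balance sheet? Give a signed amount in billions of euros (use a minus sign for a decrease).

OMO purchase (from banks) €37 billion: an ECB asset is acquired → +€37B.
FX purchase €15 billion: an ECB asset is acquired → +€15B.
Government account inflow €72 billion: only the composition of liabilities changes → 0.
Currency withdrawal €84 billion: only the composition of liabilities changes → 0.
Net: 37 + 15 + 0 + 0 = +€52 billion.

+€52 billion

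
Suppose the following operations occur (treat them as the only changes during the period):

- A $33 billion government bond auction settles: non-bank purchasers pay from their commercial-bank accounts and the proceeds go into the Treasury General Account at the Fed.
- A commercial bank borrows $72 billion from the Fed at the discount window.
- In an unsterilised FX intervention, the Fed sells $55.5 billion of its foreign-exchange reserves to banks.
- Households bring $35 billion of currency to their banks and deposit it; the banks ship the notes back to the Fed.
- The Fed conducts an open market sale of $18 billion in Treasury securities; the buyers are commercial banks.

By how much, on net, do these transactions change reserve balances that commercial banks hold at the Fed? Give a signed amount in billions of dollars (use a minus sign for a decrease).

Fed balance sheet:
  Assets:      Securities −$18B, Loans to banks +$72B, Foreign assets −$55.5B
  Liabilities: Bank reserves +$0.5B, Currency in circulation −$35B, Government deposits +$33B
So the change in reserve balances that commercial banks hold at the Fed is +$0.5 billion.

+$0.5 billion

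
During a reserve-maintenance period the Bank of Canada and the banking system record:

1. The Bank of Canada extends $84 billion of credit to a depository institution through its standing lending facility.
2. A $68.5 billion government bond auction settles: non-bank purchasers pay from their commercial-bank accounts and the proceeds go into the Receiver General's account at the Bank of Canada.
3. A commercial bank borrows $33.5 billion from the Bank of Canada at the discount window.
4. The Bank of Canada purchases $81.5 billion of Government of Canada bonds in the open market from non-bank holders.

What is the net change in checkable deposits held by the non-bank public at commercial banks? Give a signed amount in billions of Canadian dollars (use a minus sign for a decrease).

Discount-window loan $84 billion: the counterparty is a bank, so public deposits are unchanged → 0.
Government account inflow $68.5 billion: non-bank counterparties' bank balances fall → −$68.5B.
Discount-window loan $33.5 billion: the counterparty is a bank, so public deposits are unchanged → 0.
Asset purchase (from non-banks) $81.5 billion: non-bank counterparties' bank balances rise → +$81.5B.
Net: 0 − 68.5 + 0 + 81.5 = +$13 billion.

+$13 billion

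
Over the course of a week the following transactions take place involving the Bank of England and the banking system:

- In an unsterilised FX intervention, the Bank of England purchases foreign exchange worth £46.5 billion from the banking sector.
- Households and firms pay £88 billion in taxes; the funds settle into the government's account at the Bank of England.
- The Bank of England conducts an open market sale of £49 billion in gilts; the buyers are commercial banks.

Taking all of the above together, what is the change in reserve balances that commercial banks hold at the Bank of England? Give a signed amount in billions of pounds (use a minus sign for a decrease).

FX purchase £46.5 billion: the Bank of England pays by crediting reserve accounts → +£46.5B.
Government account inflow £88 billion: funds move from bank reserves into the government account → −£88B.
OMO sale (to banks) £49 billion: the buying banks pay out of their reserve balances → −£49B.
Net: 46.5 − 88 − 49 = -£90.5 billion.

-£90.5 billion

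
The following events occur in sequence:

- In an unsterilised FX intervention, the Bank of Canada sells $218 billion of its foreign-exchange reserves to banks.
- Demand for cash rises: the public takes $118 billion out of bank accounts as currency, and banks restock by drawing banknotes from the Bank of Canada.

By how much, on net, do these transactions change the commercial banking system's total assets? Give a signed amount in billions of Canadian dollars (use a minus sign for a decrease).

FX sale $218 billion: just an asset swap on bank balance sheets → 0.
Currency withdrawal $118 billion: bank balance sheets shrink → −$118B.
Net: 0 − 118 = -$118 billion.

-$118 billion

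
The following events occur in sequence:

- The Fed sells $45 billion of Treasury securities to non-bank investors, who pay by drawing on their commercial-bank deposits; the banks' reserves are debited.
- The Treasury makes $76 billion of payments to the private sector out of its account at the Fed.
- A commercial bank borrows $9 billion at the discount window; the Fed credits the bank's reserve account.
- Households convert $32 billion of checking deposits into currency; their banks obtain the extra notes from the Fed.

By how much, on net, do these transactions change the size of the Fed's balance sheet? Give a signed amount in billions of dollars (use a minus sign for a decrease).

Fed balance sheet:
  Assets:      Securities −$45B, Loans to banks +$9B
  Liabilities: Bank reserves +$8B, Currency in circulation +$32B, Government deposits −$76B
Commercial banking system:
  Assets:      Reserves at CB +$8B
  Liabilities: Checkable deposits −$1B, Borrowings from CB +$9B
Change in total Fed assets = -$36 billion.

-$36 billion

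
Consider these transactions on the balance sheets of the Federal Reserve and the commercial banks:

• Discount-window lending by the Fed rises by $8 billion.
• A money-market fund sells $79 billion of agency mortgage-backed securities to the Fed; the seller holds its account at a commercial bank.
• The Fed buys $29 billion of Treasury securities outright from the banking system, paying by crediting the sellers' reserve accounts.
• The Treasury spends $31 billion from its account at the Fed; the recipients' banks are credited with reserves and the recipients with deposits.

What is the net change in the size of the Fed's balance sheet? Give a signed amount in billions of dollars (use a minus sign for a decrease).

Fed balance sheet:
  Assets:      Securities +$108B, Loans to banks +$8B
  Liabilities: Bank reserves +$147B, Government deposits −$31B
Change in total Fed assets = +$116 billion.

+$116 billion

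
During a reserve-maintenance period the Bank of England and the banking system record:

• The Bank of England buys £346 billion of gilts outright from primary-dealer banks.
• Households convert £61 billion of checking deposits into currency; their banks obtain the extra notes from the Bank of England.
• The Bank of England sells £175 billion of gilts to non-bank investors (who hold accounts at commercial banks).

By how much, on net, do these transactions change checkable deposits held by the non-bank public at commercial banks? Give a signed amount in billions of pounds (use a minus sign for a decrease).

-£236 billion

Bank of England balance sheet:
  Assets:      Securities +£171B
  Liabilities: Bank reserves +£110B, Currency in circulation +£61B
Commercial banking system:
  Assets:      Reserves at CB +£110B, Securities −£346B
  Liabilities: Checkable deposits −£236B
So the change in checkable deposits held by the non-bank public at commercial banks is -£236 billion.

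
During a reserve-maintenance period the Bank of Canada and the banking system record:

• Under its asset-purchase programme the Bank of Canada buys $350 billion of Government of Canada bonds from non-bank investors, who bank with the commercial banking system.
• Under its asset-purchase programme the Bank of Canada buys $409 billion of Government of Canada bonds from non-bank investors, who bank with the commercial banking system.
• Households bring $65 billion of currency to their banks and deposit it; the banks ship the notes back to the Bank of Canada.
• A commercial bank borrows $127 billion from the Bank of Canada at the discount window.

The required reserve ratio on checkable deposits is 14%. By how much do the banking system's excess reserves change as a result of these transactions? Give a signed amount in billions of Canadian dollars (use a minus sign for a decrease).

Asset purchase (from non-banks) $350 billion: reserves +$350B, deposits +$350B.
Asset purchase (from non-banks) $409 billion: reserves +$409B, deposits +$409B.
Currency deposit $65 billion: reserves +$65B, deposits +$65B.
Discount-window loan $127 billion: reserves +$127B, deposits 0.
Totals: Δreserves = +$951B, Δdeposits = +$824B.
Δrequired reserves = 14% × +$824B = +$115.36B.
Δexcess reserves = Δreserves − Δrequired = +$951B − (+$115.36B) = +$835.64 billion.

+$835.64 billion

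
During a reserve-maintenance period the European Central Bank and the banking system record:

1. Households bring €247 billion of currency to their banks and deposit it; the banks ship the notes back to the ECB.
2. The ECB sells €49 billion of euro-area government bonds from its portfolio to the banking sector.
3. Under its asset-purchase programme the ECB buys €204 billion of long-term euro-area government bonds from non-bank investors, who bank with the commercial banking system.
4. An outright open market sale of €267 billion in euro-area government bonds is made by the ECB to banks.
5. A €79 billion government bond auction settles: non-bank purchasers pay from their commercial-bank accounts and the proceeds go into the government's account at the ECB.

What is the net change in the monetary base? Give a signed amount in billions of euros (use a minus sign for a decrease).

Currency deposit €247 billion: just a shift between currency and reserves — both are base money → 0.
OMO sale (to banks) €49 billion: ECB balance sheet contracts → −€49B.
Asset purchase (from non-banks) €204 billion: ECB balance sheet expands → +€204B.
OMO sale (to banks) €267 billion: ECB balance sheet contracts → −€267B.
Government account inflow €79 billion: reserves shift to a non-base liability → −€79B.
Net: 0 − 49 + 204 − 267 − 79 = -€191 billion.

-€191 billion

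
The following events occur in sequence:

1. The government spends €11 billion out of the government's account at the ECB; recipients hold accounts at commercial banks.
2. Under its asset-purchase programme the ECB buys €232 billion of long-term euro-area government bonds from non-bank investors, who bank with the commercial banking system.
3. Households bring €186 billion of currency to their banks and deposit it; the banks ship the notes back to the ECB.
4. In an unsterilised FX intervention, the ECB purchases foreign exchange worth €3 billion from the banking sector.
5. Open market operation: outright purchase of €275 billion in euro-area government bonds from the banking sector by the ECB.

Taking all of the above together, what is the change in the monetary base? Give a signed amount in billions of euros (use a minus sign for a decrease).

Government spending €11 billion: a non-base liability converts back to reserves → +€11B.
Asset purchase (from non-banks) €232 billion: ECB balance sheet expands → +€232B.
Currency deposit €186 billion: just a shift between currency and reserves — both are base money → 0.
FX purchase €3 billion: ECB balance sheet expands → +€3B.
OMO purchase (from banks) €275 billion: ECB balance sheet expands → +€275B.
Net: 11 + 232 + 0 + 3 + 275 = +€521 billion.

+€521 billion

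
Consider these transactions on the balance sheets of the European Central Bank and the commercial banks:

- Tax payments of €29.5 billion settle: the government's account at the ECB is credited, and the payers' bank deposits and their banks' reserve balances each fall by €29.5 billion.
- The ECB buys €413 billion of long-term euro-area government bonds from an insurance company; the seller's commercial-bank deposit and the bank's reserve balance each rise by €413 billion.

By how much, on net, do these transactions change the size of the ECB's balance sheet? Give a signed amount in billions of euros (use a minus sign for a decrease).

+€413 billion

ECB balance sheet:
  Assets:      Securities +€413B
  Liabilities: Bank reserves +€383.5B, Government deposits +€29.5B
Commercial banking system:
  Assets:      Reserves at CB +€383.5B
  Liabilities: Checkable deposits +€383.5B
Change in total ECB assets = +€413 billion.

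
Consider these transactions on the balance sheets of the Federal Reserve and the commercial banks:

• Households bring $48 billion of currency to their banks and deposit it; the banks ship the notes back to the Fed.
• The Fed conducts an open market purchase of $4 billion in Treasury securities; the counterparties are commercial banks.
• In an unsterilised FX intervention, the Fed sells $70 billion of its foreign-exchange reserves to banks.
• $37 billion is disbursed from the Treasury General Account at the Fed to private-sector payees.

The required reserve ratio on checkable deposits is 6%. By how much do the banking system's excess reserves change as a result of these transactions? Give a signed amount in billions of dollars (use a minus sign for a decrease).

+$13.9 billion

Currency deposit $48 billion: reserves +$48B, deposits +$48B.
OMO purchase (from banks) $4 billion: reserves +$4B, deposits 0.
FX sale $70 billion: reserves −$70B, deposits 0.
Government spending $37 billion: reserves +$37B, deposits +$37B.
Totals: Δreserves = +$19B, Δdeposits = +$85B.
Δrequired reserves = 6% × +$85B = +$5.1B.
Δexcess reserves = Δreserves − Δrequired = +$19B − (+$5.1B) = +$13.9 billion.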